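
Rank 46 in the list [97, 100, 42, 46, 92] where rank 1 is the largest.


Sort descending: [100, 97, 92, 46, 42]
Find 46 in the sorted list.
46 is at position 4.
Final answer: 4


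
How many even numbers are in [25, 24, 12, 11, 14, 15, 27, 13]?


Check each element:
  25 is odd
  24 is even
  12 is even
  11 is odd
  14 is even
  15 is odd
  27 is odd
  13 is odd
Evens: [24, 12, 14]
Count of evens = 3
Final answer: 3


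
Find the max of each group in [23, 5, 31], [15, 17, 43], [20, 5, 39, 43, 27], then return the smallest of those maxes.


Find max of each group:
  Group 1: [23, 5, 31] -> max = 31
  Group 2: [15, 17, 43] -> max = 43
  Group 3: [20, 5, 39, 43, 27] -> max = 43
Maxes: [31, 43, 43]
Minimum of maxes = 31
Final answer: 31


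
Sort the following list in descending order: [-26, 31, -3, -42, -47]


Original list: [-26, 31, -3, -42, -47]
Repeatedly take the largest remaining element:
  Remaining [-26, 31, -3, -42, -47] -> largest is 31
  Remaining [-26, -3, -42, -47] -> largest is -3
  Remaining [-26, -42, -47] -> largest is -26
  Remaining [-42, -47] -> largest is -42
  Remaining [-47] -> largest is -47
Collecting the picks in order gives the descending list.
Final answer: [31, -3, -26, -42, -47]


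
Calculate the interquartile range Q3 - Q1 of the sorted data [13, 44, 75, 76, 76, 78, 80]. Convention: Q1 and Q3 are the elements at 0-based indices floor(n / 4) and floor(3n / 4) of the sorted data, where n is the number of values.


The data has n = 7 elements.
Q1 index = floor(7 / 4) = floor(1.75) = 1; Q3 index = floor(3 * 7 / 4) = floor(5.25) = 5
Q1 = element at index 1 = 44
Q3 = element at index 5 = 78
IQR = 78 - 44 = 34
Final answer: 34


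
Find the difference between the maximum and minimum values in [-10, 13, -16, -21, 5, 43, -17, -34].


Maximum value: 43
Minimum value: -34
Range = 43 - (-34) = 77
Final answer: 77


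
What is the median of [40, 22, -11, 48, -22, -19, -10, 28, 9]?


First, sort the list: [-22, -19, -11, -10, 9, 22, 28, 40, 48]
The list has 9 elements (odd count).
The middle index is 4 (0-based), and the element there is 9.
Final answer: 9


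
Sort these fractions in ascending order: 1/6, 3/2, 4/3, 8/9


Convert to decimal for comparison:
  1/6 = 0.1667
  3/2 = 1.5
  4/3 = 1.3333
  8/9 = 0.8889
Decimals in increasing order: 0.1667 < 0.8889 < 1.3333 < 1.5
Writing each back as its fraction gives the sorted order.
Final answer: 1/6, 8/9, 4/3, 3/2


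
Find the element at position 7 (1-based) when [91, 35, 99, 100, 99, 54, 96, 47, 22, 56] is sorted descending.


Sort descending: [100, 99, 99, 96, 91, 56, 54, 47, 35, 22]
The 7th element (1-indexed) is at index 6.
Value = 54
Final answer: 54


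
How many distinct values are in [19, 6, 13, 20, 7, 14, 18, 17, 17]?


List all unique values:
Distinct values: [6, 7, 13, 14, 17, 18, 19, 20]
Count = 8
Final answer: 8


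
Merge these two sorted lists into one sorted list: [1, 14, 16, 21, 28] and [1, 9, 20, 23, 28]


List A: [1, 14, 16, 21, 28]
List B: [1, 9, 20, 23, 28]
Repeatedly compare the front elements and take the smaller:
  1 vs 1 -> take 1
  14 vs 1 -> take 1
  14 vs 9 -> take 9
  14 vs 20 -> take 14
  16 vs 20 -> take 16
  21 vs 20 -> take 20
  21 vs 23 -> take 21
  28 vs 23 -> take 23
  28 vs 28 -> take 28
  A is exhausted; append the rest of B: [28]
Final answer: [1, 1, 9, 14, 16, 20, 21, 23, 28, 28]


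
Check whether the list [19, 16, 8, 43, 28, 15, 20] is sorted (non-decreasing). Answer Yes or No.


Check consecutive pairs:
  19 <= 16? False
  16 <= 8? False
  8 <= 43? True
  43 <= 28? False
  28 <= 15? False
  15 <= 20? True
4 consecutive pair(s) are out of order, so the list is not sorted.
Final answer: No


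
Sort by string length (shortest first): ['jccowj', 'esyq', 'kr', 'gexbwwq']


Compute lengths:
  'jccowj' has length 6
  'esyq' has length 4
  'kr' has length 2
  'gexbwwq' has length 7
Lengths in increasing order: 2 < 4 < 6 < 7
Listing the words in that order gives the answer.
Final answer: ['kr', 'esyq', 'jccowj', 'gexbwwq']


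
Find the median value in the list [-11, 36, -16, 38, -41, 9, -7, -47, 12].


First, sort the list: [-47, -41, -16, -11, -7, 9, 12, 36, 38]
The list has 9 elements (odd count).
The middle index is 4 (0-based), and the element there is -7.
Final answer: -7


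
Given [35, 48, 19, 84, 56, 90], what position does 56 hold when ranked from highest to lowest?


Sort descending: [90, 84, 56, 48, 35, 19]
Find 56 in the sorted list.
56 is at position 3.
Final answer: 3


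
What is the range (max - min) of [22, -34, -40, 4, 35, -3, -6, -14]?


Maximum value: 35
Minimum value: -40
Range = 35 - (-40) = 75
Final answer: 75


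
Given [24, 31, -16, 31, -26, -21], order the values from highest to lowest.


Original list: [24, 31, -16, 31, -26, -21]
Repeatedly take the largest remaining element:
  Remaining [24, 31, -16, 31, -26, -21] -> largest is 31
  Remaining [24, -16, 31, -26, -21] -> largest is 31
  Remaining [24, -16, -26, -21] -> largest is 24
  Remaining [-16, -26, -21] -> largest is -16
  Remaining [-26, -21] -> largest is -21
  Remaining [-26] -> largest is -26
Collecting the picks in order gives the descending list.
Final answer: [31, 31, 24, -16, -21, -26]


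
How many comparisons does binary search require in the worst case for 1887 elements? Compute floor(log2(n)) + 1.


Binary search halves the search space each step.
Maximum comparisons = floor(log2(1887)) + 1
log2(1887) = 10.8819
floor(log2(1887)) = 10, so 10 + 1 = 11
Final answer: 11


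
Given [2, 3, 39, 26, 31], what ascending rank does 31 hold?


Sort ascending: [2, 3, 26, 31, 39]
Find 31 in the sorted list.
31 is at position 4 (1-indexed).
Final answer: 4


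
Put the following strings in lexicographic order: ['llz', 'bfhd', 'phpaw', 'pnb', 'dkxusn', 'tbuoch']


Compare strings character by character (the first differing letter decides):
  'bfhd' < 'dkxusn' since 'b' < 'd' at position 1
  'dkxusn' < 'llz' since 'd' < 'l' at position 1
  'llz' < 'phpaw' since 'l' < 'p' at position 1
  'phpaw' < 'pnb' since 'h' < 'n' at position 2
  'pnb' < 'tbuoch' since 'p' < 't' at position 1
Chaining these comparisons gives the alphabetical order.
Final answer: ['bfhd', 'dkxusn', 'llz', 'phpaw', 'pnb', 'tbuoch']


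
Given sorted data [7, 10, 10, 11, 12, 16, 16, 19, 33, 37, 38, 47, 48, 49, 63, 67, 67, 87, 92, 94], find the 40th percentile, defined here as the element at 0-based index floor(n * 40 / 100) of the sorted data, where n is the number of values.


The dataset has n = 20 elements.
Index = floor(20 * 40 / 100) = floor(800 / 100) = floor(8) = 8
Counting from index 0 in the sorted data, the element at index 8 is 33.
Final answer: 33


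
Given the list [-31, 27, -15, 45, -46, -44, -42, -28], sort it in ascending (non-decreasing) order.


Original list: [-31, 27, -15, 45, -46, -44, -42, -28]
Repeatedly take the smallest remaining element:
  Remaining [-31, 27, -15, 45, -46, -44, -42, -28] -> smallest is -46
  Remaining [-31, 27, -15, 45, -44, -42, -28] -> smallest is -44
  Remaining [-31, 27, -15, 45, -42, -28] -> smallest is -42
  Remaining [-31, 27, -15, 45, -28] -> smallest is -31
  Remaining [27, -15, 45, -28] -> smallest is -28
  Remaining [27, -15, 45] -> smallest is -15
  Remaining [27, 45] -> smallest is 27
  Remaining [45] -> smallest is 45
Collecting the picks in order gives the sorted list.
Final answer: [-46, -44, -42, -31, -28, -15, 27, 45]


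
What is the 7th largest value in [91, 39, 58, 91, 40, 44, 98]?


Sort descending: [98, 91, 91, 58, 44, 40, 39]
The 7th element (1-indexed) is at index 6.
Value = 39
Final answer: 39


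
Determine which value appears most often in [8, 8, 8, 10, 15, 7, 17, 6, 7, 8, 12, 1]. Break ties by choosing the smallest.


Count the frequency of each value:
  1 appears 1 time(s)
  6 appears 1 time(s)
  7 appears 2 time(s)
  8 appears 4 time(s)
  10 appears 1 time(s)
  12 appears 1 time(s)
  15 appears 1 time(s)
  17 appears 1 time(s)
Maximum frequency is 4.
Only 8 reaches that frequency, so it is the mode.
Final answer: 8


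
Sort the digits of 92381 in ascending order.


The number 92381 has digits: 9, 2, 3, 8, 1
Sorted: 1, 2, 3, 8, 9
Joining the sorted digits gives the result.
Final answer: 12389


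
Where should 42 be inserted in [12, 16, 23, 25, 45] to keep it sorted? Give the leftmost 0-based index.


List is sorted: [12, 16, 23, 25, 45]
We need the leftmost position where 42 can be inserted, i.e. the first index whose element is >= 42 (or the end of the list if none is).
Binary search with low=0, high=5 (0-based indices):
  low=0, high=5, mid=2: a[2]=23 < 42, so low = 3
  low=3, high=5, mid=4: a[4]=45 >= 42, so high = 4
  low=3, high=4, mid=3: a[3]=25 < 42, so low = 4
Now low = high = 4, so the insertion index is 4.
Final answer: 4


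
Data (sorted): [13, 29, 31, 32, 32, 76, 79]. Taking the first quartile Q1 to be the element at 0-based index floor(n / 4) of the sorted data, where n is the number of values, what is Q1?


The list has n = 7 elements.
Q1 index = floor(7 / 4) = floor(1.75) = 1
Counting from index 0 in the sorted data, the element at index 1 is 29.
Final answer: 29


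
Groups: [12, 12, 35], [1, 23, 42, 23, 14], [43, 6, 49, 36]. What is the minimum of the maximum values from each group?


Find max of each group:
  Group 1: [12, 12, 35] -> max = 35
  Group 2: [1, 23, 42, 23, 14] -> max = 42
  Group 3: [43, 6, 49, 36] -> max = 49
Maxes: [35, 42, 49]
Minimum of maxes = 35
Final answer: 35


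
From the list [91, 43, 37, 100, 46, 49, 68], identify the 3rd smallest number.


Sort ascending: [37, 43, 46, 49, 68, 91, 100]
The 3rd element (1-indexed) is at index 2.
Value = 46
Final answer: 46


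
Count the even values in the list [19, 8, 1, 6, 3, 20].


Check each element:
  19 is odd
  8 is even
  1 is odd
  6 is even
  3 is odd
  20 is even
Evens: [8, 6, 20]
Count of evens = 3
Final answer: 3


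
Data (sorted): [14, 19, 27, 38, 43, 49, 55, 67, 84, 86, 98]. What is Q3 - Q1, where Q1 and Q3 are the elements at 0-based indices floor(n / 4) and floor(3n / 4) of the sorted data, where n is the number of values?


The data has n = 11 elements.
Q1 index = floor(11 / 4) = floor(2.75) = 2; Q3 index = floor(3 * 11 / 4) = floor(8.25) = 8
Q1 = element at index 2 = 27
Q3 = element at index 8 = 84
IQR = 84 - 27 = 57
Final answer: 57


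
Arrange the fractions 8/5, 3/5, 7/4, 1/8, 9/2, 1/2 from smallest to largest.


Convert to decimal for comparison:
  8/5 = 1.6
  3/5 = 0.6
  7/4 = 1.75
  1/8 = 0.125
  9/2 = 4.5
  1/2 = 0.5
Decimals in increasing order: 0.125 < 0.5 < 0.6 < 1.6 < 1.75 < 4.5
Writing each back as its fraction gives the sorted order.
Final answer: 1/8, 1/2, 3/5, 8/5, 7/4, 9/2


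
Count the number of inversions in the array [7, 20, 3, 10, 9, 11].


For each element, count the later elements that are smaller than it:
  7 (index 0): smaller elements after it = [3] -> 1
  20 (index 1): smaller elements after it = [3, 10, 9, 11] -> 4
  3 (index 2): smaller elements after it = [] -> 0
  10 (index 3): smaller elements after it = [9] -> 1
  9 (index 4): smaller elements after it = [] -> 0
Total inversions = 1 + 4 + 0 + 1 + 0 = 6
Final answer: 6


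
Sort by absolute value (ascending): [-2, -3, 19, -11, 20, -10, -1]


Compute absolute values:
  |-2| = 2
  |-3| = 3
  |19| = 19
  |-11| = 11
  |20| = 20
  |-10| = 10
  |-1| = 1
Absolute values in increasing order: 1 < 2 < 3 < 10 < 11 < 19 < 20
Listing the original numbers in that order gives the answer.
Final answer: [-1, -2, -3, -10, -11, 19, 20]


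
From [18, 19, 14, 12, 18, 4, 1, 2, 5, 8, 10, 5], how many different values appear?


List all unique values:
Distinct values: [1, 2, 4, 5, 8, 10, 12, 14, 18, 19]
Count = 10
Final answer: 10


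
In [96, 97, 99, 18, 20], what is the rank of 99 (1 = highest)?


Sort descending: [99, 97, 96, 20, 18]
Find 99 in the sorted list.
99 is at position 1.
Final answer: 1


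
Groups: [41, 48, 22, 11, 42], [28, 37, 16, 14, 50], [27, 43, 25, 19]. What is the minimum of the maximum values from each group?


Find max of each group:
  Group 1: [41, 48, 22, 11, 42] -> max = 48
  Group 2: [28, 37, 16, 14, 50] -> max = 50
  Group 3: [27, 43, 25, 19] -> max = 43
Maxes: [48, 50, 43]
Minimum of maxes = 43
Final answer: 43


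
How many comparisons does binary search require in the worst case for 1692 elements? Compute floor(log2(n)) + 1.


Binary search halves the search space each step.
Maximum comparisons = floor(log2(1692)) + 1
log2(1692) = 10.7245
floor(log2(1692)) = 10, so 10 + 1 = 11
Final answer: 11


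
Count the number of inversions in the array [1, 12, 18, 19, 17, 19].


For each element, count the later elements that are smaller than it:
  1 (index 0): smaller elements after it = [] -> 0
  12 (index 1): smaller elements after it = [] -> 0
  18 (index 2): smaller elements after it = [17] -> 1
  19 (index 3): smaller elements after it = [17] -> 1
  17 (index 4): smaller elements after it = [] -> 0
Total inversions = 0 + 0 + 1 + 1 + 0 = 2
Final answer: 2


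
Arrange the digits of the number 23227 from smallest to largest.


The number 23227 has digits: 2, 3, 2, 2, 7
Sorted: 2, 2, 2, 3, 7
Joining the sorted digits gives the result.
Final answer: 22237


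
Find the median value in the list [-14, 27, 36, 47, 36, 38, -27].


First, sort the list: [-27, -14, 27, 36, 36, 38, 47]
The list has 7 elements (odd count).
The middle index is 3 (0-based), and the element there is 36.
Final answer: 36


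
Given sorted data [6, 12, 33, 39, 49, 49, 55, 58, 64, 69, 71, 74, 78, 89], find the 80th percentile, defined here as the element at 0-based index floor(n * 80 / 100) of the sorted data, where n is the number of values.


The dataset has n = 14 elements.
Index = floor(14 * 80 / 100) = floor(1120 / 100) = floor(11.2) = 11
Counting from index 0 in the sorted data, the element at index 11 is 74.
Final answer: 74


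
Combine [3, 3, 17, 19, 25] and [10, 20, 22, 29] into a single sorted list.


List A: [3, 3, 17, 19, 25]
List B: [10, 20, 22, 29]
Repeatedly compare the front elements and take the smaller:
  3 vs 10 -> take 3
  3 vs 10 -> take 3
  17 vs 10 -> take 10
  17 vs 20 -> take 17
  19 vs 20 -> take 19
  25 vs 20 -> take 20
  25 vs 22 -> take 22
  25 vs 29 -> take 25
  A is exhausted; append the rest of B: [29]
Final answer: [3, 3, 10, 17, 19, 20, 22, 25, 29]


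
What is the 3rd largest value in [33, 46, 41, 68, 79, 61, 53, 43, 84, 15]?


Sort descending: [84, 79, 68, 61, 53, 46, 43, 41, 33, 15]
The 3rd element (1-indexed) is at index 2.
Value = 68
Final answer: 68


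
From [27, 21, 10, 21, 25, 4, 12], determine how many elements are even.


Check each element:
  27 is odd
  21 is odd
  10 is even
  21 is odd
  25 is odd
  4 is even
  12 is even
Evens: [10, 4, 12]
Count of evens = 3
Final answer: 3


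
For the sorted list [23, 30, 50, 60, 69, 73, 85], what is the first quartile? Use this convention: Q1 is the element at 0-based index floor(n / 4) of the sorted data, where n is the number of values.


The list has n = 7 elements.
Q1 index = floor(7 / 4) = floor(1.75) = 1
Counting from index 0 in the sorted data, the element at index 1 is 30.
Final answer: 30


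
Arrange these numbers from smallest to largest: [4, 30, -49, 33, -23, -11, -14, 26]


Original list: [4, 30, -49, 33, -23, -11, -14, 26]
Repeatedly take the smallest remaining element:
  Remaining [4, 30, -49, 33, -23, -11, -14, 26] -> smallest is -49
  Remaining [4, 30, 33, -23, -11, -14, 26] -> smallest is -23
  Remaining [4, 30, 33, -11, -14, 26] -> smallest is -14
  Remaining [4, 30, 33, -11, 26] -> smallest is -11
  Remaining [4, 30, 33, 26] -> smallest is 4
  Remaining [30, 33, 26] -> smallest is 26
  Remaining [30, 33] -> smallest is 30
  Remaining [33] -> smallest is 33
Collecting the picks in order gives the sorted list.
Final answer: [-49, -23, -14, -11, 4, 26, 30, 33]


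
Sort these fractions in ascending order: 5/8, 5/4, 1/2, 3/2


Convert to decimal for comparison:
  5/8 = 0.625
  5/4 = 1.25
  1/2 = 0.5
  3/2 = 1.5
Decimals in increasing order: 0.5 < 0.625 < 1.25 < 1.5
Writing each back as its fraction gives the sorted order.
Final answer: 1/2, 5/8, 5/4, 3/2


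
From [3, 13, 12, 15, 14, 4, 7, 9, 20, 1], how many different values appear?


List all unique values:
Distinct values: [1, 3, 4, 7, 9, 12, 13, 14, 15, 20]
Count = 10
Final answer: 10


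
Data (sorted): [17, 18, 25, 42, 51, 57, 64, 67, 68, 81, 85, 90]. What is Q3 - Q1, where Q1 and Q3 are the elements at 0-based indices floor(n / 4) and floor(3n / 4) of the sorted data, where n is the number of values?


The data has n = 12 elements.
Q1 index = floor(12 / 4) = floor(3) = 3; Q3 index = floor(3 * 12 / 4) = floor(9) = 9
Q1 = element at index 3 = 42
Q3 = element at index 9 = 81
IQR = 81 - 42 = 39
Final answer: 39


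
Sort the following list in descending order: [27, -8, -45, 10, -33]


Original list: [27, -8, -45, 10, -33]
Repeatedly take the largest remaining element:
  Remaining [27, -8, -45, 10, -33] -> largest is 27
  Remaining [-8, -45, 10, -33] -> largest is 10
  Remaining [-8, -45, -33] -> largest is -8
  Remaining [-45, -33] -> largest is -33
  Remaining [-45] -> largest is -45
Collecting the picks in order gives the descending list.
Final answer: [27, 10, -8, -33, -45]


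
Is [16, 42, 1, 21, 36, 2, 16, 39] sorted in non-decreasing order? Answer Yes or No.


Check consecutive pairs:
  16 <= 42? True
  42 <= 1? False
  1 <= 21? True
  21 <= 36? True
  36 <= 2? False
  2 <= 16? True
  16 <= 39? True
2 consecutive pair(s) are out of order, so the list is not sorted.
Final answer: No


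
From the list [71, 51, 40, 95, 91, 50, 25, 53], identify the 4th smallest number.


Sort ascending: [25, 40, 50, 51, 53, 71, 91, 95]
The 4th element (1-indexed) is at index 3.
Value = 51
Final answer: 51


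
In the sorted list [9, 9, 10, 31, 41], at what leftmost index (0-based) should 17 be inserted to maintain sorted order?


List is sorted: [9, 9, 10, 31, 41]
We need the leftmost position where 17 can be inserted, i.e. the first index whose element is >= 17 (or the end of the list if none is).
Binary search with low=0, high=5 (0-based indices):
  low=0, high=5, mid=2: a[2]=10 < 17, so low = 3
  low=3, high=5, mid=4: a[4]=41 >= 17, so high = 4
  low=3, high=4, mid=3: a[3]=31 >= 17, so high = 3
Now low = high = 3, so the insertion index is 3.
Final answer: 3


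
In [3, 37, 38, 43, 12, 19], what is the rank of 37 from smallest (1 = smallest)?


Sort ascending: [3, 12, 19, 37, 38, 43]
Find 37 in the sorted list.
37 is at position 4 (1-indexed).
Final answer: 4


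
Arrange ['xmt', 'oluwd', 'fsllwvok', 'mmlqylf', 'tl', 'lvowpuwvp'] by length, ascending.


Compute lengths:
  'xmt' has length 3
  'oluwd' has length 5
  'fsllwvok' has length 8
  'mmlqylf' has length 7
  'tl' has length 2
  'lvowpuwvp' has length 9
Lengths in increasing order: 2 < 3 < 5 < 7 < 8 < 9
Listing the words in that order gives the answer.
Final answer: ['tl', 'xmt', 'oluwd', 'mmlqylf', 'fsllwvok', 'lvowpuwvp']


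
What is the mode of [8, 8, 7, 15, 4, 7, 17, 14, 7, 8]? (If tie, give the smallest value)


Count the frequency of each value:
  4 appears 1 time(s)
  7 appears 3 time(s)
  8 appears 3 time(s)
  14 appears 1 time(s)
  15 appears 1 time(s)
  17 appears 1 time(s)
Maximum frequency is 3.
Values reaching that frequency: [7, 8]; the smallest is 7.
Final answer: 7


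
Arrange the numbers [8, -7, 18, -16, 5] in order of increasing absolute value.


Compute absolute values:
  |8| = 8
  |-7| = 7
  |18| = 18
  |-16| = 16
  |5| = 5
Absolute values in increasing order: 5 < 7 < 8 < 16 < 18
Listing the original numbers in that order gives the answer.
Final answer: [5, -7, 8, -16, 18]


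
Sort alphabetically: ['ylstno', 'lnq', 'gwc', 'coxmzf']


Compare strings character by character (the first differing letter decides):
  'coxmzf' < 'gwc' since 'c' < 'g' at position 1
  'gwc' < 'lnq' since 'g' < 'l' at position 1
  'lnq' < 'ylstno' since 'l' < 'y' at position 1
Chaining these comparisons gives the alphabetical order.
Final answer: ['coxmzf', 'gwc', 'lnq', 'ylstno']


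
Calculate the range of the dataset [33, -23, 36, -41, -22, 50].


Maximum value: 50
Minimum value: -41
Range = 50 - (-41) = 91
Final answer: 91


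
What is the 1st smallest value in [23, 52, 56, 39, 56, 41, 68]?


Sort ascending: [23, 39, 41, 52, 56, 56, 68]
The 1st element (1-indexed) is at index 0.
Value = 23
Final answer: 23


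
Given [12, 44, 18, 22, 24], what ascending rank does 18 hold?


Sort ascending: [12, 18, 22, 24, 44]
Find 18 in the sorted list.
18 is at position 2 (1-indexed).
Final answer: 2


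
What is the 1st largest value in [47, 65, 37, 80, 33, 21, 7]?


Sort descending: [80, 65, 47, 37, 33, 21, 7]
The 1st element (1-indexed) is at index 0.
Value = 80
Final answer: 80


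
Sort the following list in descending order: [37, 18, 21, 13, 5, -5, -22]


Original list: [37, 18, 21, 13, 5, -5, -22]
Repeatedly take the largest remaining element:
  Remaining [37, 18, 21, 13, 5, -5, -22] -> largest is 37
  Remaining [18, 21, 13, 5, -5, -22] -> largest is 21
  Remaining [18, 13, 5, -5, -22] -> largest is 18
  Remaining [13, 5, -5, -22] -> largest is 13
  Remaining [5, -5, -22] -> largest is 5
  Remaining [-5, -22] -> largest is -5
  Remaining [-22] -> largest is -22
Collecting the picks in order gives the descending list.
Final answer: [37, 21, 18, 13, 5, -5, -22]


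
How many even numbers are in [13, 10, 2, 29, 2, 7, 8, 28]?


Check each element:
  13 is odd
  10 is even
  2 is even
  29 is odd
  2 is even
  7 is odd
  8 is even
  28 is even
Evens: [10, 2, 2, 8, 28]
Count of evens = 5
Final answer: 5


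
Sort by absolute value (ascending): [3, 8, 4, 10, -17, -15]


Compute absolute values:
  |3| = 3
  |8| = 8
  |4| = 4
  |10| = 10
  |-17| = 17
  |-15| = 15
Absolute values in increasing order: 3 < 4 < 8 < 10 < 15 < 17
Listing the original numbers in that order gives the answer.
Final answer: [3, 4, 8, 10, -15, -17]


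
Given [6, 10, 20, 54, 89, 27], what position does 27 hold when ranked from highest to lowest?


Sort descending: [89, 54, 27, 20, 10, 6]
Find 27 in the sorted list.
27 is at position 3.
Final answer: 3


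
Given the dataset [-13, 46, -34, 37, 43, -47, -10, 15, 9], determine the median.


First, sort the list: [-47, -34, -13, -10, 9, 15, 37, 43, 46]
The list has 9 elements (odd count).
The middle index is 4 (0-based), and the element there is 9.
Final answer: 9


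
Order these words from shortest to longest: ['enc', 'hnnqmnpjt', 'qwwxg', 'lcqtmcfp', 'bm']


Compute lengths:
  'enc' has length 3
  'hnnqmnpjt' has length 9
  'qwwxg' has length 5
  'lcqtmcfp' has length 8
  'bm' has length 2
Lengths in increasing order: 2 < 3 < 5 < 8 < 9
Listing the words in that order gives the answer.
Final answer: ['bm', 'enc', 'qwwxg', 'lcqtmcfp', 'hnnqmnpjt']


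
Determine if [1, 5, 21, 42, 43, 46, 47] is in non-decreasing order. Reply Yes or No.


Check consecutive pairs:
  1 <= 5? True
  5 <= 21? True
  21 <= 42? True
  42 <= 43? True
  43 <= 46? True
  46 <= 47? True
Every consecutive pair is in order, so the list is non-decreasing.
Final answer: Yes


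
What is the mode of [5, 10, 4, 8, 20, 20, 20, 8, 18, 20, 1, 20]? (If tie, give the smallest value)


Count the frequency of each value:
  1 appears 1 time(s)
  4 appears 1 time(s)
  5 appears 1 time(s)
  8 appears 2 time(s)
  10 appears 1 time(s)
  18 appears 1 time(s)
  20 appears 5 time(s)
Maximum frequency is 5.
Only 20 reaches that frequency, so it is the mode.
Final answer: 20


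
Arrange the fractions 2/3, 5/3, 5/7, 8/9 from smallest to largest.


Convert to decimal for comparison:
  2/3 = 0.6667
  5/3 = 1.6667
  5/7 = 0.7143
  8/9 = 0.8889
Decimals in increasing order: 0.6667 < 0.7143 < 0.8889 < 1.6667
Writing each back as its fraction gives the sorted order.
Final answer: 2/3, 5/7, 8/9, 5/3


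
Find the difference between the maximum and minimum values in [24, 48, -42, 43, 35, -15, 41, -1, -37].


Maximum value: 48
Minimum value: -42
Range = 48 - (-42) = 90
Final answer: 90


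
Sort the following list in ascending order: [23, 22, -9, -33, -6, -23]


Original list: [23, 22, -9, -33, -6, -23]
Repeatedly take the smallest remaining element:
  Remaining [23, 22, -9, -33, -6, -23] -> smallest is -33
  Remaining [23, 22, -9, -6, -23] -> smallest is -23
  Remaining [23, 22, -9, -6] -> smallest is -9
  Remaining [23, 22, -6] -> smallest is -6
  Remaining [23, 22] -> smallest is 22
  Remaining [23] -> smallest is 23
Collecting the picks in order gives the sorted list.
Final answer: [-33, -23, -9, -6, 22, 23]


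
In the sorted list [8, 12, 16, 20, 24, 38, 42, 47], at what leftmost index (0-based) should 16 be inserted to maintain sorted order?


List is sorted: [8, 12, 16, 20, 24, 38, 42, 47]
We need the leftmost position where 16 can be inserted, i.e. the first index whose element is >= 16 (or the end of the list if none is).
Binary search with low=0, high=8 (0-based indices):
  low=0, high=8, mid=4: a[4]=24 >= 16, so high = 4
  low=0, high=4, mid=2: a[2]=16 >= 16, so high = 2
  low=0, high=2, mid=1: a[1]=12 < 16, so low = 2
Now low = high = 2, so the insertion index is 2.
Final answer: 2


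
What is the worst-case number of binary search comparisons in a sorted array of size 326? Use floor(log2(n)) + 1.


Binary search halves the search space each step.
Maximum comparisons = floor(log2(326)) + 1
log2(326) = 8.3487
floor(log2(326)) = 8, so 8 + 1 = 9
Final answer: 9


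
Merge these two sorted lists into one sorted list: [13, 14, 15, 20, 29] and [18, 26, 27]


List A: [13, 14, 15, 20, 29]
List B: [18, 26, 27]
Repeatedly compare the front elements and take the smaller:
  13 vs 18 -> take 13
  14 vs 18 -> take 14
  15 vs 18 -> take 15
  20 vs 18 -> take 18
  20 vs 26 -> take 20
  29 vs 26 -> take 26
  29 vs 27 -> take 27
  B is exhausted; append the rest of A: [29]
Final answer: [13, 14, 15, 18, 20, 26, 27, 29]


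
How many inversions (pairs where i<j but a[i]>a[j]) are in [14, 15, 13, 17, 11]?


For each element, count the later elements that are smaller than it:
  14 (index 0): smaller elements after it = [13, 11] -> 2
  15 (index 1): smaller elements after it = [13, 11] -> 2
  13 (index 2): smaller elements after it = [11] -> 1
  17 (index 3): smaller elements after it = [11] -> 1
Total inversions = 2 + 2 + 1 + 1 = 6
Final answer: 6


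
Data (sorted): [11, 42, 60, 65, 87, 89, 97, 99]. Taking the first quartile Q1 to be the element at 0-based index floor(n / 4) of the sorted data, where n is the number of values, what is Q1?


The list has n = 8 elements.
Q1 index = floor(8 / 4) = floor(2) = 2
Counting from index 0 in the sorted data, the element at index 2 is 60.
Final answer: 60


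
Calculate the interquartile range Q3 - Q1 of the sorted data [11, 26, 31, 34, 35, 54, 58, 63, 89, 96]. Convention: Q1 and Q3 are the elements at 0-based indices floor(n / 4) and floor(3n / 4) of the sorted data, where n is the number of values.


The data has n = 10 elements.
Q1 index = floor(10 / 4) = floor(2.5) = 2; Q3 index = floor(3 * 10 / 4) = floor(7.5) = 7
Q1 = element at index 2 = 31
Q3 = element at index 7 = 63
IQR = 63 - 31 = 32
Final answer: 32


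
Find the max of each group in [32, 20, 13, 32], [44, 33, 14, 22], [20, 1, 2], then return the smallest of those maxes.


Find max of each group:
  Group 1: [32, 20, 13, 32] -> max = 32
  Group 2: [44, 33, 14, 22] -> max = 44
  Group 3: [20, 1, 2] -> max = 20
Maxes: [32, 44, 20]
Minimum of maxes = 20
Final answer: 20


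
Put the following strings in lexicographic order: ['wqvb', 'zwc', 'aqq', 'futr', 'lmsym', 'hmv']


Compare strings character by character (the first differing letter decides):
  'aqq' < 'futr' since 'a' < 'f' at position 1
  'futr' < 'hmv' since 'f' < 'h' at position 1
  'hmv' < 'lmsym' since 'h' < 'l' at position 1
  'lmsym' < 'wqvb' since 'l' < 'w' at position 1
  'wqvb' < 'zwc' since 'w' < 'z' at position 1
Chaining these comparisons gives the alphabetical order.
Final answer: ['aqq', 'futr', 'hmv', 'lmsym', 'wqvb', 'zwc']


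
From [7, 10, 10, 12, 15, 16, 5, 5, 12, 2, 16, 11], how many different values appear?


List all unique values:
Distinct values: [2, 5, 7, 10, 11, 12, 15, 16]
Count = 8
Final answer: 8


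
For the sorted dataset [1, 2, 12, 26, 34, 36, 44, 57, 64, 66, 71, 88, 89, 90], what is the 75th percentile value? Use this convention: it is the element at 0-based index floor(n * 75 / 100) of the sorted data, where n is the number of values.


The dataset has n = 14 elements.
Index = floor(14 * 75 / 100) = floor(1050 / 100) = floor(10.5) = 10
Counting from index 0 in the sorted data, the element at index 10 is 71.
Final answer: 71


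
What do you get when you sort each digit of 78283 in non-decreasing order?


The number 78283 has digits: 7, 8, 2, 8, 3
Sorted: 2, 3, 7, 8, 8
Joining the sorted digits gives the result.
Final answer: 23788


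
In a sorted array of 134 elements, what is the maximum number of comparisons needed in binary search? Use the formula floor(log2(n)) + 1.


Binary search halves the search space each step.
Maximum comparisons = floor(log2(134)) + 1
log2(134) = 7.0661
floor(log2(134)) = 7, so 7 + 1 = 8
Final answer: 8


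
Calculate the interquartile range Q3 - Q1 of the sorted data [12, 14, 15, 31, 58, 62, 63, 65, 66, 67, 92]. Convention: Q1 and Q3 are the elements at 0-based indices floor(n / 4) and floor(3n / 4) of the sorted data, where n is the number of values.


The data has n = 11 elements.
Q1 index = floor(11 / 4) = floor(2.75) = 2; Q3 index = floor(3 * 11 / 4) = floor(8.25) = 8
Q1 = element at index 2 = 15
Q3 = element at index 8 = 66
IQR = 66 - 15 = 51
Final answer: 51


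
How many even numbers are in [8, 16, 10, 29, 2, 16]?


Check each element:
  8 is even
  16 is even
  10 is even
  29 is odd
  2 is even
  16 is even
Evens: [8, 16, 10, 2, 16]
Count of evens = 5
Final answer: 5


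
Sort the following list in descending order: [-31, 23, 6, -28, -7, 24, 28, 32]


Original list: [-31, 23, 6, -28, -7, 24, 28, 32]
Repeatedly take the largest remaining element:
  Remaining [-31, 23, 6, -28, -7, 24, 28, 32] -> largest is 32
  Remaining [-31, 23, 6, -28, -7, 24, 28] -> largest is 28
  Remaining [-31, 23, 6, -28, -7, 24] -> largest is 24
  Remaining [-31, 23, 6, -28, -7] -> largest is 23
  Remaining [-31, 6, -28, -7] -> largest is 6
  Remaining [-31, -28, -7] -> largest is -7
  Remaining [-31, -28] -> largest is -28
  Remaining [-31] -> largest is -31
Collecting the picks in order gives the descending list.
Final answer: [32, 28, 24, 23, 6, -7, -28, -31]


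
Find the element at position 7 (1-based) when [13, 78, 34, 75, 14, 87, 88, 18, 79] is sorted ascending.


Sort ascending: [13, 14, 18, 34, 75, 78, 79, 87, 88]
The 7th element (1-indexed) is at index 6.
Value = 79
Final answer: 79


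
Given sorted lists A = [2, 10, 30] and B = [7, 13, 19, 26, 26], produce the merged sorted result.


List A: [2, 10, 30]
List B: [7, 13, 19, 26, 26]
Repeatedly compare the front elements and take the smaller:
  2 vs 7 -> take 2
  10 vs 7 -> take 7
  10 vs 13 -> take 10
  30 vs 13 -> take 13
  30 vs 19 -> take 19
  30 vs 26 -> take 26
  30 vs 26 -> take 26
  B is exhausted; append the rest of A: [30]
Final answer: [2, 7, 10, 13, 19, 26, 26, 30]


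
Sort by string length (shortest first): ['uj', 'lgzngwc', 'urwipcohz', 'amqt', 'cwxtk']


Compute lengths:
  'uj' has length 2
  'lgzngwc' has length 7
  'urwipcohz' has length 9
  'amqt' has length 4
  'cwxtk' has length 5
Lengths in increasing order: 2 < 4 < 5 < 7 < 9
Listing the words in that order gives the answer.
Final answer: ['uj', 'amqt', 'cwxtk', 'lgzngwc', 'urwipcohz']


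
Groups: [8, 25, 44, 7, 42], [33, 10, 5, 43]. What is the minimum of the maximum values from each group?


Find max of each group:
  Group 1: [8, 25, 44, 7, 42] -> max = 44
  Group 2: [33, 10, 5, 43] -> max = 43
Maxes: [44, 43]
Minimum of maxes = 43
Final answer: 43


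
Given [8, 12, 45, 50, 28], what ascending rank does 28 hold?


Sort ascending: [8, 12, 28, 45, 50]
Find 28 in the sorted list.
28 is at position 3 (1-indexed).
Final answer: 3


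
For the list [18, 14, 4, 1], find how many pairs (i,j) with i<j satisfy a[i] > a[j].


For each element, count the later elements that are smaller than it:
  18 (index 0): smaller elements after it = [14, 4, 1] -> 3
  14 (index 1): smaller elements after it = [4, 1] -> 2
  4 (index 2): smaller elements after it = [1] -> 1
Total inversions = 3 + 2 + 1 = 6
Final answer: 6


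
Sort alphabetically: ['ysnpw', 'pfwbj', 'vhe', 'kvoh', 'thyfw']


Compare strings character by character (the first differing letter decides):
  'kvoh' < 'pfwbj' since 'k' < 'p' at position 1
  'pfwbj' < 'thyfw' since 'p' < 't' at position 1
  'thyfw' < 'vhe' since 't' < 'v' at position 1
  'vhe' < 'ysnpw' since 'v' < 'y' at position 1
Chaining these comparisons gives the alphabetical order.
Final answer: ['kvoh', 'pfwbj', 'thyfw', 'vhe', 'ysnpw']


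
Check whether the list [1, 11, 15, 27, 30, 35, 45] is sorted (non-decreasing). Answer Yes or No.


Check consecutive pairs:
  1 <= 11? True
  11 <= 15? True
  15 <= 27? True
  27 <= 30? True
  30 <= 35? True
  35 <= 45? True
Every consecutive pair is in order, so the list is non-decreasing.
Final answer: Yes


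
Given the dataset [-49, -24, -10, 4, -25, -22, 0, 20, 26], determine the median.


First, sort the list: [-49, -25, -24, -22, -10, 0, 4, 20, 26]
The list has 9 elements (odd count).
The middle index is 4 (0-based), and the element there is -10.
Final answer: -10


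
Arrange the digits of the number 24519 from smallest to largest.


The number 24519 has digits: 2, 4, 5, 1, 9
Sorted: 1, 2, 4, 5, 9
Joining the sorted digits gives the result.
Final answer: 12459


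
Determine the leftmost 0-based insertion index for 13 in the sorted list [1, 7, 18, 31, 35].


List is sorted: [1, 7, 18, 31, 35]
We need the leftmost position where 13 can be inserted, i.e. the first index whose element is >= 13 (or the end of the list if none is).
Binary search with low=0, high=5 (0-based indices):
  low=0, high=5, mid=2: a[2]=18 >= 13, so high = 2
  low=0, high=2, mid=1: a[1]=7 < 13, so low = 2
Now low = high = 2, so the insertion index is 2.
Final answer: 2


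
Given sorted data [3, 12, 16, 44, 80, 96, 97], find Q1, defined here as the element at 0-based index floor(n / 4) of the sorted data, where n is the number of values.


The list has n = 7 elements.
Q1 index = floor(7 / 4) = floor(1.75) = 1
Counting from index 0 in the sorted data, the element at index 1 is 12.
Final answer: 12


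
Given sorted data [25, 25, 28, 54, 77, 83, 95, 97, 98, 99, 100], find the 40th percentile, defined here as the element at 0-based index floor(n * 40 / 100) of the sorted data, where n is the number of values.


The dataset has n = 11 elements.
Index = floor(11 * 40 / 100) = floor(440 / 100) = floor(4.4) = 4
Counting from index 0 in the sorted data, the element at index 4 is 77.
Final answer: 77


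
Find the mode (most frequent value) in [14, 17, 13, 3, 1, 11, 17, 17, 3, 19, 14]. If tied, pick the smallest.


Count the frequency of each value:
  1 appears 1 time(s)
  3 appears 2 time(s)
  11 appears 1 time(s)
  13 appears 1 time(s)
  14 appears 2 time(s)
  17 appears 3 time(s)
  19 appears 1 time(s)
Maximum frequency is 3.
Only 17 reaches that frequency, so it is the mode.
Final answer: 17


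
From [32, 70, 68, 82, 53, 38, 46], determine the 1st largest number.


Sort descending: [82, 70, 68, 53, 46, 38, 32]
The 1st element (1-indexed) is at index 0.
Value = 82
Final answer: 82


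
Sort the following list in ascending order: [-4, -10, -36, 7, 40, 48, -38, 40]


Original list: [-4, -10, -36, 7, 40, 48, -38, 40]
Repeatedly take the smallest remaining element:
  Remaining [-4, -10, -36, 7, 40, 48, -38, 40] -> smallest is -38
  Remaining [-4, -10, -36, 7, 40, 48, 40] -> smallest is -36
  Remaining [-4, -10, 7, 40, 48, 40] -> smallest is -10
  Remaining [-4, 7, 40, 48, 40] -> smallest is -4
  Remaining [7, 40, 48, 40] -> smallest is 7
  Remaining [40, 48, 40] -> smallest is 40
  Remaining [48, 40] -> smallest is 40
  Remaining [48] -> smallest is 48
Collecting the picks in order gives the sorted list.
Final answer: [-38, -36, -10, -4, 7, 40, 40, 48]


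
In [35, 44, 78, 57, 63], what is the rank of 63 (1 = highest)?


Sort descending: [78, 63, 57, 44, 35]
Find 63 in the sorted list.
63 is at position 2.
Final answer: 2


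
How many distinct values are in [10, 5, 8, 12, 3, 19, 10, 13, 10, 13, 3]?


List all unique values:
Distinct values: [3, 5, 8, 10, 12, 13, 19]
Count = 7
Final answer: 7


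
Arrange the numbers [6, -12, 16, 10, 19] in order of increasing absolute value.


Compute absolute values:
  |6| = 6
  |-12| = 12
  |16| = 16
  |10| = 10
  |19| = 19
Absolute values in increasing order: 6 < 10 < 12 < 16 < 19
Listing the original numbers in that order gives the answer.
Final answer: [6, 10, -12, 16, 19]


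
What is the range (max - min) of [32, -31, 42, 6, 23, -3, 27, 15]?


Maximum value: 42
Minimum value: -31
Range = 42 - (-31) = 73
Final answer: 73


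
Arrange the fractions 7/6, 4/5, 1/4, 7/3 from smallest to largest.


Convert to decimal for comparison:
  7/6 = 1.1667
  4/5 = 0.8
  1/4 = 0.25
  7/3 = 2.3333
Decimals in increasing order: 0.25 < 0.8 < 1.1667 < 2.3333
Writing each back as its fraction gives the sorted order.
Final answer: 1/4, 4/5, 7/6, 7/3


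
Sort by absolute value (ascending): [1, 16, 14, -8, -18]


Compute absolute values:
  |1| = 1
  |16| = 16
  |14| = 14
  |-8| = 8
  |-18| = 18
Absolute values in increasing order: 1 < 8 < 14 < 16 < 18
Listing the original numbers in that order gives the answer.
Final answer: [1, -8, 14, 16, -18]


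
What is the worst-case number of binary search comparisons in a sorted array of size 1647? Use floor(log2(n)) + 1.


Binary search halves the search space each step.
Maximum comparisons = floor(log2(1647)) + 1
log2(1647) = 10.6856
floor(log2(1647)) = 10, so 10 + 1 = 11
Final answer: 11


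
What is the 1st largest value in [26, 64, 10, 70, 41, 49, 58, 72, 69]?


Sort descending: [72, 70, 69, 64, 58, 49, 41, 26, 10]
The 1st element (1-indexed) is at index 0.
Value = 72
Final answer: 72


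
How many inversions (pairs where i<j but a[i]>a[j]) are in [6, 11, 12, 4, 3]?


For each element, count the later elements that are smaller than it:
  6 (index 0): smaller elements after it = [4, 3] -> 2
  11 (index 1): smaller elements after it = [4, 3] -> 2
  12 (index 2): smaller elements after it = [4, 3] -> 2
  4 (index 3): smaller elements after it = [3] -> 1
Total inversions = 2 + 2 + 2 + 1 = 7
Final answer: 7


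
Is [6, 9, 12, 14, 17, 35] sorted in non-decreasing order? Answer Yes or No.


Check consecutive pairs:
  6 <= 9? True
  9 <= 12? True
  12 <= 14? True
  14 <= 17? True
  17 <= 35? True
Every consecutive pair is in order, so the list is non-decreasing.
Final answer: Yes


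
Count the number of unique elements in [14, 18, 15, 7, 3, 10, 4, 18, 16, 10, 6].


List all unique values:
Distinct values: [3, 4, 6, 7, 10, 14, 15, 16, 18]
Count = 9
Final answer: 9


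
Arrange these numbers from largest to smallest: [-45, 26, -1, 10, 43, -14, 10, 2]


Original list: [-45, 26, -1, 10, 43, -14, 10, 2]
Repeatedly take the largest remaining element:
  Remaining [-45, 26, -1, 10, 43, -14, 10, 2] -> largest is 43
  Remaining [-45, 26, -1, 10, -14, 10, 2] -> largest is 26
  Remaining [-45, -1, 10, -14, 10, 2] -> largest is 10
  Remaining [-45, -1, -14, 10, 2] -> largest is 10
  Remaining [-45, -1, -14, 2] -> largest is 2
  Remaining [-45, -1, -14] -> largest is -1
  Remaining [-45, -14] -> largest is -14
  Remaining [-45] -> largest is -45
Collecting the picks in order gives the descending list.
Final answer: [43, 26, 10, 10, 2, -1, -14, -45]
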